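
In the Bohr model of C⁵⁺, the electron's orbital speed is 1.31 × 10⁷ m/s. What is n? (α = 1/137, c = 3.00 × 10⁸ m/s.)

1

v_n = Zαc/n ⇒ n = Zαc/v = 6 × 0.00730 × 3.00 × 10⁸ / 1.31 × 10⁷ ≈ 1.00
n = 1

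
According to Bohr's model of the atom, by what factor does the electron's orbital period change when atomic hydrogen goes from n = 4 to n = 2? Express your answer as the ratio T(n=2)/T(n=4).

1/8

T ∝ Z^-2 · n^3; with Z fixed, T ∝ n^3.
T(n=2)/T(n=4) = (2/4)^3 = 1/8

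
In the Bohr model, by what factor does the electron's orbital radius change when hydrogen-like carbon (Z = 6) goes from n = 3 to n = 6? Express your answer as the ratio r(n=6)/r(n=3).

r ∝ Z^-1 · n^2; with Z fixed, r ∝ n^2.
r(n=6)/r(n=3) = (6/3)^2 = 4

4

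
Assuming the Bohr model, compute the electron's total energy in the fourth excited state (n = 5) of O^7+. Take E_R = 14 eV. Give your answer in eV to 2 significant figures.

-36 eV

E_n = −E_R·Z²/n² = −14 × 8²/5² = -36 eV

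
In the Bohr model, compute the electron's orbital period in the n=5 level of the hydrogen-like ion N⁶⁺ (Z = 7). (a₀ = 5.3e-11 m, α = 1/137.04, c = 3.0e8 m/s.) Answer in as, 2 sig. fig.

r = n²a₀/Z = 5²·5.3e-11/7 = 1.9e-10 m
v = Zαc/n = 7·0.0073·3.0e8/5 = 3.1e6 m/s
T = 2πr/v = 3.9e-16 s = 390 as

390 as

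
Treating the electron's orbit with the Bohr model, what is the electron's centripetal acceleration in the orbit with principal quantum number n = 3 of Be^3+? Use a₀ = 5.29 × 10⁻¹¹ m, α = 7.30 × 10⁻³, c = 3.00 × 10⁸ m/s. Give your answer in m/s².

7.16 × 10²² m/s²

r = n²a₀/Z = 1.19 × 10⁻¹⁰ m, v = Zαc/n = 2.92 × 10⁶ m/s
a = v²/r = (2.92 × 10⁶)² / 1.19 × 10⁻¹⁰ = 7.16 × 10²² m/s²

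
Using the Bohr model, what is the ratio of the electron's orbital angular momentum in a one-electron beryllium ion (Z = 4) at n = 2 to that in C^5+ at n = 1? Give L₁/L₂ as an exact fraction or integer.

2

L = nℏ is independent of Z.
L₁/L₂ = n₁/n₂ = 2/1 = 2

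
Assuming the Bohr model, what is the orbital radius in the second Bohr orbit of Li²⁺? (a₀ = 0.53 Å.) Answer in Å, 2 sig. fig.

0.71 Å

r_n = n²a₀/Z = 2² × 0.53 / 3
    = 4 × 0.53 / 3 = 0.71 Å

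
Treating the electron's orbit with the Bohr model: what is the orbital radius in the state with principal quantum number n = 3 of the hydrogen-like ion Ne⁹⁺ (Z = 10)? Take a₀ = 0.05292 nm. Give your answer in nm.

r_n = n²a₀/Z = 3² × 0.05292 / 10
    = 9 × 0.05292 / 10 = 0.04763 nm

0.04763 nm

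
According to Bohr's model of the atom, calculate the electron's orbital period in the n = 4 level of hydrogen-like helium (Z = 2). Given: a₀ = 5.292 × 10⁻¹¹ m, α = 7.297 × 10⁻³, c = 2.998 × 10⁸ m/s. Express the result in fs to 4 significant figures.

2.432 fs

r = n²a₀/Z = 4²·5.292 × 10⁻¹¹/2 = 4.234 × 10⁻¹⁰ m
v = Zαc/n = 2·0.007297·2.998 × 10⁸/4 = 1.094 × 10⁶ m/s
T = 2πr/v = 2.432 × 10⁻¹⁵ s = 2.432 fs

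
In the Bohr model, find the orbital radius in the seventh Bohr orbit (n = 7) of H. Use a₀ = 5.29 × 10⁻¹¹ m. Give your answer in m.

r_n = n²a₀/Z = 7² × 5.29 × 10⁻¹¹ / 1
    = 49 × 5.29 × 10⁻¹¹ / 1 = 2.59 × 10⁻⁹ m

2.59 × 10⁻⁹ m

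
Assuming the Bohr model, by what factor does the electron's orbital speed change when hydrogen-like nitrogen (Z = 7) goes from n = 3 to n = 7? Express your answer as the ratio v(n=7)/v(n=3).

v ∝ Z^1 · n^-1; with Z fixed, v ∝ n^-1.
v(n=7)/v(n=3) = (7/3)^-1 = 3/7

3/7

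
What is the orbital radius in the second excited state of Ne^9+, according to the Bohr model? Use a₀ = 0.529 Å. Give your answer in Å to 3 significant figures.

0.476 Å

r_n = n²a₀/Z = 3² × 0.529 / 10
    = 9 × 0.529 / 10 = 0.476 Å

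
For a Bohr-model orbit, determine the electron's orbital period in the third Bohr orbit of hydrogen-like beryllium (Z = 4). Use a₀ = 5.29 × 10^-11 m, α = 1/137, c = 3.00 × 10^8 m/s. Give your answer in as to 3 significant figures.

256 as

r = n²a₀/Z = 3²·5.29 × 10^-11/4 = 1.19 × 10^-10 m
v = Zαc/n = 4·0.00730·3.00 × 10^8/3 = 2.92 × 10^6 m/s
T = 2πr/v = 2.56 × 10^-16 s = 256 as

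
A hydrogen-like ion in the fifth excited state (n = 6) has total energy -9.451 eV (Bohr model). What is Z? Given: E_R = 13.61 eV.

5

E_n = −E_R Z²/n² ⇒ Z² = −E_n n²/E_R = 9.451 × 6² / 13.61 ≈ 25.00
Z = 5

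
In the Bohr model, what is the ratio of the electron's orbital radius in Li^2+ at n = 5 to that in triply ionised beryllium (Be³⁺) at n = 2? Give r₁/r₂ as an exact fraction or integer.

25/3

r ∝ Z^-1 · n^2
r₁/r₂ = (3/4)^-1 · (5/2)^2 = 25/3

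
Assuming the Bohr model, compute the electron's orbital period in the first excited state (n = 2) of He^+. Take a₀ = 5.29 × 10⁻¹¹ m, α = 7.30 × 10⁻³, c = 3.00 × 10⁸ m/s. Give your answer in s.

r = n²a₀/Z = 2²·5.29 × 10⁻¹¹/2 = 1.06 × 10⁻¹⁰ m
v = Zαc/n = 2·0.00730·3.00 × 10⁸/2 = 2.19 × 10⁶ m/s
T = 2πr/v = 3.04 × 10⁻¹⁶ s

3.04 × 10⁻¹⁶ s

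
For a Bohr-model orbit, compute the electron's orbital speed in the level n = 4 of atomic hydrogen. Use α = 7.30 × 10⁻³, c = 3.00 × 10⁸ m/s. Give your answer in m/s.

5.47 × 10⁵ m/s

v_n = Zαc/n = 1 × 0.00730 × 3.00 × 10⁸ / 4
    = 5.47 × 10⁵ m/s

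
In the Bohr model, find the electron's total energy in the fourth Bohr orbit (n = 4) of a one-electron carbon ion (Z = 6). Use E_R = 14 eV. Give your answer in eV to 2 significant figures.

E_n = −E_R·Z²/n² = −14 × 6²/4² = -32 eV

-32 eV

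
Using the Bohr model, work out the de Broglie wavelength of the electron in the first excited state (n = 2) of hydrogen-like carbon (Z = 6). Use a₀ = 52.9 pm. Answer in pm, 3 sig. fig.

111 pm

The Bohr quantisation condition is nλ = 2πr_n.
r_n = n²a₀/Z = 35.3 pm
λ = 2πr_n/n = 2π·35.3/2 = 111 pm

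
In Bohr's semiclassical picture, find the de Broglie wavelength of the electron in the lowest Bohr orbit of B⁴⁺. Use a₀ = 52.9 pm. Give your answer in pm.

66.5 pm

The Bohr quantisation condition is nλ = 2πr_n.
r_n = n²a₀/Z = 10.6 pm
λ = 2πr_n/n = 2π·10.6/1 = 66.5 pm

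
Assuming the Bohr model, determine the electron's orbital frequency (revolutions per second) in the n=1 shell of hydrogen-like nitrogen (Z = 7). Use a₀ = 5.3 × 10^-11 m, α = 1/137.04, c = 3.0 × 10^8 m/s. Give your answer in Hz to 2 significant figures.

r = n²a₀/Z = 7.6 × 10^-12 m, v = Zαc/n = 1.5 × 10^7 m/s
f = v/(2πr) = 3.2 × 10^17 Hz

3.2 × 10^17 Hz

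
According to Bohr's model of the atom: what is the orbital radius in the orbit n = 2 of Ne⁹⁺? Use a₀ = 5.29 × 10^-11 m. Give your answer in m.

2.12 × 10^-11 m

r_n = n²a₀/Z = 2² × 5.29 × 10^-11 / 10
    = 4 × 5.29 × 10^-11 / 10 = 2.12 × 10^-11 m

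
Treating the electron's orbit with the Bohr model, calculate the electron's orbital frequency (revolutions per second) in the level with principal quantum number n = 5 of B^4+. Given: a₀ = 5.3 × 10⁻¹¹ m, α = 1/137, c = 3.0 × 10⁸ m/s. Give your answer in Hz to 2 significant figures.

1.3 × 10¹⁵ Hz

r = n²a₀/Z = 2.6 × 10⁻¹⁰ m, v = Zαc/n = 2.2 × 10⁶ m/s
f = v/(2πr) = 1.3 × 10¹⁵ Hz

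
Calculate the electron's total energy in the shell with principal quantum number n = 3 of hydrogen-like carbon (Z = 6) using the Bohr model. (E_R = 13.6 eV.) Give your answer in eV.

E_n = −E_R·Z²/n² = −13.6 × 6²/3² = -54.4 eV

-54.4 eV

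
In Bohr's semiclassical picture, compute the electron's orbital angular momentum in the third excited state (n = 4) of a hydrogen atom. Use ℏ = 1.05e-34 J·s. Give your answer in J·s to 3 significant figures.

L_n = nℏ = 4 × 1.05e-34 = 4.20e-34 J·s

4.20e-34 J·s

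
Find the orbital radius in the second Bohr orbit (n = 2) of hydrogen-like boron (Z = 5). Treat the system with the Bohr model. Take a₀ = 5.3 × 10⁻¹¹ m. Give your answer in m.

4.2 × 10⁻¹¹ m

r_n = n²a₀/Z = 2² × 5.3 × 10⁻¹¹ / 5
    = 4 × 5.3 × 10⁻¹¹ / 5 = 4.2 × 10⁻¹¹ m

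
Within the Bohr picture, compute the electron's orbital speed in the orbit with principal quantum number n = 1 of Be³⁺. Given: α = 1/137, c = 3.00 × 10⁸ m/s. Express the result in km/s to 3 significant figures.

v_n = Zαc/n = 4 × 0.00730 × 3.00 × 10⁸ / 1
    = 8760 km/s

8760 km/s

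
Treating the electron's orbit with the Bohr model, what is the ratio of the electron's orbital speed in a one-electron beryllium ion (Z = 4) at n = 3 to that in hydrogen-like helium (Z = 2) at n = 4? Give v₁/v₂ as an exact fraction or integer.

v ∝ Z^1 · n^-1
v₁/v₂ = (4/2)^1 · (3/4)^-1 = 8/3

8/3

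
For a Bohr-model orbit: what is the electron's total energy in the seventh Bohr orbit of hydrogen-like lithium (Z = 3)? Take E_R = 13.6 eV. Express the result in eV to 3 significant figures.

-2.50 eV

E_n = −E_R·Z²/n² = −13.6 × 3²/7² = -2.50 eV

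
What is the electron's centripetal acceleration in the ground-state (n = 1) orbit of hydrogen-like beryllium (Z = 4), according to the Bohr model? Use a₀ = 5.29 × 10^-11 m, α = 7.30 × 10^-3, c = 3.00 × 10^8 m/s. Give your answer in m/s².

r = n²a₀/Z = 1.32 × 10^-11 m, v = Zαc/n = 8.76 × 10^6 m/s
a = v²/r = (8.76 × 10^6)² / 1.32 × 10^-11 = 5.80 × 10^24 m/s²

5.80 × 10^24 m/s²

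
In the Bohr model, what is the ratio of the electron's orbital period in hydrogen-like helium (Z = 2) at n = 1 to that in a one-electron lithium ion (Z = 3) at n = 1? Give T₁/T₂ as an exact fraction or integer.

9/4

T ∝ Z^-2 · n^3
T₁/T₂ = (2/3)^-2 · (1/1)^3 = 9/4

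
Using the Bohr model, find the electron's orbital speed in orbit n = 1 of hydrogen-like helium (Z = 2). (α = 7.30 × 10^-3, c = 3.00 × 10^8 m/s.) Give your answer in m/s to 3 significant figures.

4.38 × 10^6 m/s

v_n = Zαc/n = 2 × 0.00730 × 3.00 × 10^8 / 1
    = 4.38 × 10^6 m/s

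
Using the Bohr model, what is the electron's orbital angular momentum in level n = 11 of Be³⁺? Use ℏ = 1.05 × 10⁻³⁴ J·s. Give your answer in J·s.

L_n = nℏ = 11 × 1.05 × 10⁻³⁴ = 1.16 × 10⁻³³ J·s

1.16 × 10⁻³³ J·s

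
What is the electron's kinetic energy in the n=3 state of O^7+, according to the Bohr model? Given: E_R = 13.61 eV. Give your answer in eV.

For a Coulomb orbit the virial theorem gives K = −E_n.
E_n = −E_R·Z²/n², so K = E_R·Z²/n² = 13.61 × 8²/3² = 96.78 eV

96.78 eV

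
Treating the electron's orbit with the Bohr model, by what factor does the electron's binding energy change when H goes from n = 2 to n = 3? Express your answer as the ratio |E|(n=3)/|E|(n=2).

4/9

|E| ∝ Z^2 · n^-2; with Z fixed, |E| ∝ n^-2.
|E|(n=3)/|E|(n=2) = (3/2)^-2 = 4/9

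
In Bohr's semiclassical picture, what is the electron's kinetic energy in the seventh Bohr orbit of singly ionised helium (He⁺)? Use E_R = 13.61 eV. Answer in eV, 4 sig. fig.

For a Coulomb orbit the virial theorem gives K = −E_n.
E_n = −E_R·Z²/n², so K = E_R·Z²/n² = 13.61 × 2²/7² = 1.111 eV

1.111 eV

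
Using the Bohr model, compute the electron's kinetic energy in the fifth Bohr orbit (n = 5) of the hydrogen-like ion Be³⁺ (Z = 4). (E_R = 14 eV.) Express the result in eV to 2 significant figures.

9.0 eV

For a Coulomb orbit the virial theorem gives K = −E_n.
E_n = −E_R·Z²/n², so K = E_R·Z²/n² = 14 × 4²/5² = 9.0 eV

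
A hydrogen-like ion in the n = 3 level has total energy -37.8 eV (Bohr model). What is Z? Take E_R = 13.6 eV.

E_n = −E_R Z²/n² ⇒ Z² = −E_n n²/E_R = 37.8 × 3² / 13.6 ≈ 25.01
Z = 5

5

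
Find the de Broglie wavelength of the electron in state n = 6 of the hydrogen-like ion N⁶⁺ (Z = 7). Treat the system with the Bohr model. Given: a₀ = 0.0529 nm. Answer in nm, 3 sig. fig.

The Bohr quantisation condition is nλ = 2πr_n.
r_n = n²a₀/Z = 0.272 nm
λ = 2πr_n/n = 2π·0.272/6 = 0.285 nm

0.285 nm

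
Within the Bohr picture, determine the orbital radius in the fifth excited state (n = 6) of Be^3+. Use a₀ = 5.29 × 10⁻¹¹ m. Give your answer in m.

r_n = n²a₀/Z = 6² × 5.29 × 10⁻¹¹ / 4
    = 36 × 5.29 × 10⁻¹¹ / 4 = 4.76 × 10⁻¹⁰ m

4.76 × 10⁻¹⁰ m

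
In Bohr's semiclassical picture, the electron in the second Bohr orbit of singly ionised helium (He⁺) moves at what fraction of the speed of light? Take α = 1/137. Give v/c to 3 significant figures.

v_n = Zαc/n, so v/c = Zα/n = 2 × 0.00730 / 2 = 0.00730

0.00730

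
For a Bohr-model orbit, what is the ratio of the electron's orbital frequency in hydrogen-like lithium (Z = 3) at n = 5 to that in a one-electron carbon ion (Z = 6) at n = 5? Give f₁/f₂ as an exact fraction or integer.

f ∝ Z^2 · n^-3
f₁/f₂ = (3/6)^2 · (5/5)^-3 = 1/4

1/4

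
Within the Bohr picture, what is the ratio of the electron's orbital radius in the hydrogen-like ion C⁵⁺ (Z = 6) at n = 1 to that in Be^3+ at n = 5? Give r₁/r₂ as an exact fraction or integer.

r ∝ Z^-1 · n^2
r₁/r₂ = (6/4)^-1 · (1/5)^2 = 2/75

2/75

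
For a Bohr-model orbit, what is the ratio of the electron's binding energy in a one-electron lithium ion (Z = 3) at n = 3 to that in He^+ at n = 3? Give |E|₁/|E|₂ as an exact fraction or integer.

|E| ∝ Z^2 · n^-2
|E|₁/|E|₂ = (3/2)^2 · (3/3)^-2 = 9/4

9/4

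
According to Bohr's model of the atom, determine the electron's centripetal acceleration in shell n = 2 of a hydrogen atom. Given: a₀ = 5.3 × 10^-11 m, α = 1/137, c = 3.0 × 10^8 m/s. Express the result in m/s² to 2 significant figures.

r = n²a₀/Z = 2.1 × 10^-10 m, v = Zαc/n = 1.1 × 10^6 m/s
a = v²/r = (1.1 × 10^6)² / 2.1 × 10^-10 = 5.7 × 10^21 m/s²

5.7 × 10^21 m/s²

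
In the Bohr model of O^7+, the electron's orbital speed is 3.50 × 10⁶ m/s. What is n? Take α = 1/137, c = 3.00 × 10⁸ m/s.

v_n = Zαc/n ⇒ n = Zαc/v = 8 × 0.00730 × 3.00 × 10⁸ / 3.50 × 10⁶ ≈ 5.01
n = 5

5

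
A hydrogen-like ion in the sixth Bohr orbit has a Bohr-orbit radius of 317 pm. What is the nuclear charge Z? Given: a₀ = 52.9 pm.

6

r_n = n²a₀/Z ⇒ Z = n²a₀/r = 6² × 52.9 / 317 ≈ 6.01
Z = 6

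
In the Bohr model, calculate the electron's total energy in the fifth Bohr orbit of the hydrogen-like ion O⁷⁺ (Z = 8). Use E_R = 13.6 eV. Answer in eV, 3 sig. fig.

-34.8 eV

E_n = −E_R·Z²/n² = −13.6 × 8²/5² = -34.8 eV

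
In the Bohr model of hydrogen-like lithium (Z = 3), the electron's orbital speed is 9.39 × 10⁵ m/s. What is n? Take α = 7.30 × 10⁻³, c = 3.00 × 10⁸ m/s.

v_n = Zαc/n ⇒ n = Zαc/v = 3 × 0.00730 × 3.00 × 10⁸ / 9.39 × 10⁵ ≈ 7.00
n = 7

7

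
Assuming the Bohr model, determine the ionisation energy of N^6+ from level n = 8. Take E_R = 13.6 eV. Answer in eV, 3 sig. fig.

E_n = −E_R·Z²/n² = −13.6 × 7²/8² eV = -10.4 eV
Ionisation energy = −E_n = 10.4 eV

10.4 eV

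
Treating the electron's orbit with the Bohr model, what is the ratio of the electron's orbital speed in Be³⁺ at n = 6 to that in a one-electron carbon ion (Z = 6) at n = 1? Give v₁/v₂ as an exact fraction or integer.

1/9

v ∝ Z^1 · n^-1
v₁/v₂ = (4/6)^1 · (6/1)^-1 = 1/9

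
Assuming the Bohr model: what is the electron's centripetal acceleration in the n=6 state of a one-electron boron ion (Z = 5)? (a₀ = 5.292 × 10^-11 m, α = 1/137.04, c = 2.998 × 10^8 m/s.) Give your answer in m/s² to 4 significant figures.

r = n²a₀/Z = 3.810 × 10^-10 m, v = Zαc/n = 1.823 × 10^6 m/s
a = v²/r = (1.823 × 10^6)² / 3.810 × 10^-10 = 8.723 × 10^21 m/s²

8.723 × 10^21 m/s²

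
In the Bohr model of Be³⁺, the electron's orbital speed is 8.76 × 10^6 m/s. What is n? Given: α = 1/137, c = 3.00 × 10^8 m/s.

1

v_n = Zαc/n ⇒ n = Zαc/v = 4 × 0.00730 × 3.00 × 10^8 / 8.76 × 10^6 ≈ 1.00
n = 1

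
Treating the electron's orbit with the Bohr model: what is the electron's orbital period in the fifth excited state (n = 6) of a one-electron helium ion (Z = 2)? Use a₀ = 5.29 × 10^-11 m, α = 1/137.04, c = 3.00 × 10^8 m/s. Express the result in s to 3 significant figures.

r = n²a₀/Z = 6²·5.29 × 10^-11/2 = 9.52 × 10^-10 m
v = Zαc/n = 2·0.00730·3.00 × 10^8/6 = 7.30 × 10^5 m/s
T = 2πr/v = 8.20 × 10^-15 s

8.20 × 10^-15 s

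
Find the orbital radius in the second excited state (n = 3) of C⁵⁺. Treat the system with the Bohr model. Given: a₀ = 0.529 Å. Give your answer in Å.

r_n = n²a₀/Z = 3² × 0.529 / 6
    = 9 × 0.529 / 6 = 0.793 Å

0.793 Å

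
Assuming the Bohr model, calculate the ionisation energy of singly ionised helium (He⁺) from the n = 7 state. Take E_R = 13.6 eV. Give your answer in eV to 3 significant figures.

E_n = −E_R·Z²/n² = −13.6 × 2²/7² eV = -1.11 eV
Ionisation energy = −E_n = 1.11 eV

1.11 eV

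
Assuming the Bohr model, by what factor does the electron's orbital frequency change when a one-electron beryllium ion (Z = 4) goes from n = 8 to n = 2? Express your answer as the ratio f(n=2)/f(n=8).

f ∝ Z^2 · n^-3; with Z fixed, f ∝ n^-3.
f(n=2)/f(n=8) = (2/8)^-3 = 64

64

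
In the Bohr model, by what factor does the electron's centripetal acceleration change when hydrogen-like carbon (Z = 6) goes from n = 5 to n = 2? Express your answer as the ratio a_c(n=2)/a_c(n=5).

a_c ∝ Z^3 · n^-4; with Z fixed, a_c ∝ n^-4.
a_c(n=2)/a_c(n=5) = (2/5)^-4 = 625/16

625/16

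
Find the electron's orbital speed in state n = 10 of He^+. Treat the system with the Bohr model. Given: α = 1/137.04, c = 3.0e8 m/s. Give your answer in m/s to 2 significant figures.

v_n = Zαc/n = 2 × 0.0073 × 3.0e8 / 10
    = 4.4e5 m/s

4.4e5 m/s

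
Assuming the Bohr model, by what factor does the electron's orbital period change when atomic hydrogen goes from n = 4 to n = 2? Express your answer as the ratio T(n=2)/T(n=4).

1/8

T ∝ Z^-2 · n^3; with Z fixed, T ∝ n^3.
T(n=2)/T(n=4) = (2/4)^3 = 1/8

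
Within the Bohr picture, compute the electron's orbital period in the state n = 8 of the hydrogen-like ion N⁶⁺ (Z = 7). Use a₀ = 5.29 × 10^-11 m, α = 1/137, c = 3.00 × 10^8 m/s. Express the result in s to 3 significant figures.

1.59 × 10^-15 s

r = n²a₀/Z = 8²·5.29 × 10^-11/7 = 4.84 × 10^-10 m
v = Zαc/n = 7·0.00730·3.00 × 10^8/8 = 1.92 × 10^6 m/s
T = 2πr/v = 1.59 × 10^-15 s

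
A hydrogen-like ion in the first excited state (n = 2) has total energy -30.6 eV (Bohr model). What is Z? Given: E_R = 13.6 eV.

3

E_n = −E_R Z²/n² ⇒ Z² = −E_n n²/E_R = 30.6 × 2² / 13.6 ≈ 9.00
Z = 3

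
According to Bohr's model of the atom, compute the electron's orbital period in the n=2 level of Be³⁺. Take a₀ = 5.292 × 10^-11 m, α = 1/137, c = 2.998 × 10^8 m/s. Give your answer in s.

r = n²a₀/Z = 2²·5.292 × 10^-11/4 = 5.292 × 10^-11 m
v = Zαc/n = 4·0.007299·2.998 × 10^8/2 = 4.377 × 10^6 m/s
T = 2πr/v = 7.597 × 10^-17 s

7.597 × 10^-17 s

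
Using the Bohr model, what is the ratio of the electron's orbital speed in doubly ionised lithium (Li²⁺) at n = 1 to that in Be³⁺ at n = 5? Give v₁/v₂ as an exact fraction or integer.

v ∝ Z^1 · n^-1
v₁/v₂ = (3/4)^1 · (1/5)^-1 = 15/4

15/4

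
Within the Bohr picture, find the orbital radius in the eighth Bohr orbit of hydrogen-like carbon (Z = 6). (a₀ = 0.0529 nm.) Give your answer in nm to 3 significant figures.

0.564 nm

r_n = n²a₀/Z = 8² × 0.0529 / 6
    = 64 × 0.0529 / 6 = 0.564 nm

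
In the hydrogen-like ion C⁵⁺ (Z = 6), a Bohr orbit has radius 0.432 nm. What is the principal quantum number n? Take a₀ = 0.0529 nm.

7

r_n = n²a₀/Z ⇒ n² = rZ/a₀ = 0.432 × 6 / 0.0529 ≈ 49.00
n = 7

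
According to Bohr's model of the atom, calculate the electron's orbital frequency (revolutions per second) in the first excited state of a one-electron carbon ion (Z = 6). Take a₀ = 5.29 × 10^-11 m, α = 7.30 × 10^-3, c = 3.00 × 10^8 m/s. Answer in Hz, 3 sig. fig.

2.96 × 10^16 Hz

r = n²a₀/Z = 3.53 × 10^-11 m, v = Zαc/n = 6.57 × 10^6 m/s
f = v/(2πr) = 2.96 × 10^16 Hz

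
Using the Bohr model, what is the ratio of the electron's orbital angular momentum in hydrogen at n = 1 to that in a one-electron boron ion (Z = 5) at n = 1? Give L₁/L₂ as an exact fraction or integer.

1

L = nℏ is independent of Z.
L₁/L₂ = n₁/n₂ = 1/1 = 1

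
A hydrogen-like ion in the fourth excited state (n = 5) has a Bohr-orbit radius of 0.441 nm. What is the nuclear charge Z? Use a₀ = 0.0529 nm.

r_n = n²a₀/Z ⇒ Z = n²a₀/r = 5² × 0.0529 / 0.441 ≈ 3.00
Z = 3

3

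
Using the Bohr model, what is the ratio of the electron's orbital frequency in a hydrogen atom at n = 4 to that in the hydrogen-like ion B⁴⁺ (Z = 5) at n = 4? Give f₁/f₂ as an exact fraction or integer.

1/25

f ∝ Z^2 · n^-3
f₁/f₂ = (1/5)^2 · (4/4)^-3 = 1/25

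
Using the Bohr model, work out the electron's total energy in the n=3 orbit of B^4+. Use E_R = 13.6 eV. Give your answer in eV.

-37.8 eV

E_n = −E_R·Z²/n² = −13.6 × 5²/3² = -37.8 eV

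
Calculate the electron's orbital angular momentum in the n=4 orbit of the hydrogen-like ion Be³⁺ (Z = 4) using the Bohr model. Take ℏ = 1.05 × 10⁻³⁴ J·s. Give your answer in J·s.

4.20 × 10⁻³⁴ J·s

L_n = nℏ = 4 × 1.05 × 10⁻³⁴ = 4.20 × 10⁻³⁴ J·s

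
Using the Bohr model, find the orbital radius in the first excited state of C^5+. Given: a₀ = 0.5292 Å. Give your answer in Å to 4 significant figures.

r_n = n²a₀/Z = 2² × 0.5292 / 6
    = 4 × 0.5292 / 6 = 0.3528 Å

0.3528 Å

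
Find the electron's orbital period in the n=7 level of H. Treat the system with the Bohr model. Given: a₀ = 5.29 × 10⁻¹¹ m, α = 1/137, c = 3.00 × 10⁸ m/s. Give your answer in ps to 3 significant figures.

0.0521 ps

r = n²a₀/Z = 7²·5.29 × 10⁻¹¹/1 = 2.59 × 10⁻⁹ m
v = Zαc/n = 1·0.00730·3.00 × 10⁸/7 = 3.13 × 10⁵ m/s
T = 2πr/v = 5.21 × 10⁻¹⁴ s = 0.0521 ps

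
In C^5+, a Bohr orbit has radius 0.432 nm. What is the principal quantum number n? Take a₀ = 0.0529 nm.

7

r_n = n²a₀/Z ⇒ n² = rZ/a₀ = 0.432 × 6 / 0.0529 ≈ 49.00
n = 7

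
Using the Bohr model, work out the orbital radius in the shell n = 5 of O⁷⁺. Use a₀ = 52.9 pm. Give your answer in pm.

r_n = n²a₀/Z = 5² × 52.9 / 8
    = 25 × 52.9 / 8 = 165 pm

165 pm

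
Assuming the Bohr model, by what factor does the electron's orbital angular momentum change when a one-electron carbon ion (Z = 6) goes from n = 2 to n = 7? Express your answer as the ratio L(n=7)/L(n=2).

L = nℏ depends only on n, so L ∝ n.
L(n=7)/L(n=2) = (7/2)^1 = 7/2

7/2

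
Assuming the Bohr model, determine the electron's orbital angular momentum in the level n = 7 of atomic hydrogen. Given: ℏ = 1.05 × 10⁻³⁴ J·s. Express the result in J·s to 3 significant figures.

7.35 × 10⁻³⁴ J·s

L_n = nℏ = 7 × 1.05 × 10⁻³⁴ = 7.35 × 10⁻³⁴ J·s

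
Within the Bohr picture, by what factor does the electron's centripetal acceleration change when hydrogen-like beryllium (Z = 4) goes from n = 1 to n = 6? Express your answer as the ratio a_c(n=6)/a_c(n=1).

a_c ∝ Z^3 · n^-4; with Z fixed, a_c ∝ n^-4.
a_c(n=6)/a_c(n=1) = (6/1)^-4 = 1/1296

1/1296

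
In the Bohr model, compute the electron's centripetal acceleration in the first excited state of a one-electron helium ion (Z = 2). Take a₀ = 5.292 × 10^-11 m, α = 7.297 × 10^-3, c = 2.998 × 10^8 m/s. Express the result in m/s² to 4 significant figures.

r = n²a₀/Z = 1.058 × 10^-10 m, v = Zαc/n = 2.188 × 10^6 m/s
a = v²/r = (2.188 × 10^6)² / 1.058 × 10^-10 = 4.522 × 10^22 m/s²

4.522 × 10^22 m/s²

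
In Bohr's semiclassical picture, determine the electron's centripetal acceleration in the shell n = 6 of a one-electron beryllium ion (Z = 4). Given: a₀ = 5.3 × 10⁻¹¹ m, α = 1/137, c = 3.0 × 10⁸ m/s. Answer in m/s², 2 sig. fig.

r = n²a₀/Z = 4.8 × 10⁻¹⁰ m, v = Zαc/n = 1.5 × 10⁶ m/s
a = v²/r = (1.5 × 10⁶)² / 4.8 × 10⁻¹⁰ = 4.5 × 10²¹ m/s²

4.5 × 10²¹ m/s²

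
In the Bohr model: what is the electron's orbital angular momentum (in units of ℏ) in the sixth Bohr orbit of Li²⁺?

6

L_n = nℏ, so L/ℏ = n = 6.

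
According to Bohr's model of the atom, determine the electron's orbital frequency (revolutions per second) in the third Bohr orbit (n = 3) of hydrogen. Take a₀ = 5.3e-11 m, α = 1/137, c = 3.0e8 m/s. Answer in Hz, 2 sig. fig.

2.4e14 Hz

r = n²a₀/Z = 4.8e-10 m, v = Zαc/n = 7.3e5 m/s
f = v/(2πr) = 2.4e14 Hz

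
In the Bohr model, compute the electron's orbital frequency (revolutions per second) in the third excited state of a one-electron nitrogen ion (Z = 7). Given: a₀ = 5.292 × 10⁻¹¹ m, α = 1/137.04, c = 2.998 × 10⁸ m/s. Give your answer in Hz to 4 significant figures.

5.037 × 10¹⁵ Hz

r = n²a₀/Z = 1.210 × 10⁻¹⁰ m, v = Zαc/n = 3.828 × 10⁶ m/s
f = v/(2πr) = 5.037 × 10¹⁵ Hz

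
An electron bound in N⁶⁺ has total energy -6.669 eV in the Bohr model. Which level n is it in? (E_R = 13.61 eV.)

10

E_n = −E_R Z²/n² ⇒ n² = E_R Z²/(−E_n) = 13.61 × 7² / 6.669 ≈ 100.00
n = 10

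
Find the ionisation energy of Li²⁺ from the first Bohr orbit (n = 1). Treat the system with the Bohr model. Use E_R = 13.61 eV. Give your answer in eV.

122.5 eV

E_n = −E_R·Z²/n² = −13.61 × 3²/1² eV = -122.5 eV
Ionisation energy = −E_n = 122.5 eV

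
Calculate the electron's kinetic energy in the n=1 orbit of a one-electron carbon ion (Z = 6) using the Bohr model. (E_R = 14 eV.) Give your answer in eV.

500 eV

For a Coulomb orbit the virial theorem gives K = −E_n.
E_n = −E_R·Z²/n², so K = E_R·Z²/n² = 14 × 6²/1² = 500 eV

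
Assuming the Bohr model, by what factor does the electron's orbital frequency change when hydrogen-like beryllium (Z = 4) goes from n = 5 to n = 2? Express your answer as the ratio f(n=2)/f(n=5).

f ∝ Z^2 · n^-3; with Z fixed, f ∝ n^-3.
f(n=2)/f(n=5) = (2/5)^-3 = 125/8

125/8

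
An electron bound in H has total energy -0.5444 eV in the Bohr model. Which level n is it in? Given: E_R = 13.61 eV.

5

E_n = −E_R Z²/n² ⇒ n² = E_R Z²/(−E_n) = 13.61 × 1² / 0.5444 ≈ 25.00
n = 5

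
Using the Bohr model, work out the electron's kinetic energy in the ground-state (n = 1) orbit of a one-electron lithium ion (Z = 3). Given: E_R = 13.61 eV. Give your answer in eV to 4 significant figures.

For a Coulomb orbit the virial theorem gives K = −E_n.
E_n = −E_R·Z²/n², so K = E_R·Z²/n² = 13.61 × 3²/1² = 122.5 eV

122.5 eV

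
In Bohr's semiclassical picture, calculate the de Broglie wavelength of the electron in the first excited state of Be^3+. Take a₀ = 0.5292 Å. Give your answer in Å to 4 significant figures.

1.663 Å

The Bohr quantisation condition is nλ = 2πr_n.
r_n = n²a₀/Z = 0.5292 Å
λ = 2πr_n/n = 2π·0.5292/2 = 1.663 Å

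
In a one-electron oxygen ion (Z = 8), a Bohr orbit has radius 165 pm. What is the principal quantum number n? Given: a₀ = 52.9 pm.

r_n = n²a₀/Z ⇒ n² = rZ/a₀ = 165 × 8 / 52.9 ≈ 24.95
n = 5

5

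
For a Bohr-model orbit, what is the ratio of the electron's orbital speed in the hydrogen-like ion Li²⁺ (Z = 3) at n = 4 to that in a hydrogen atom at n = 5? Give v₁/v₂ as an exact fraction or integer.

15/4

v ∝ Z^1 · n^-1
v₁/v₂ = (3/1)^1 · (4/5)^-1 = 15/4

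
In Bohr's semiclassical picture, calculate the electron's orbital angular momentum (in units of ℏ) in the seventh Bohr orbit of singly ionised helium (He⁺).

L_n = nℏ, so L/ℏ = n = 7.

7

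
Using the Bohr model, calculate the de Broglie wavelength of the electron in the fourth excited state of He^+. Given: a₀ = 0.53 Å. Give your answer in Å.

8.3 Å

The Bohr quantisation condition is nλ = 2πr_n.
r_n = n²a₀/Z = 6.6 Å
λ = 2πr_n/n = 2π·6.6/5 = 8.3 Å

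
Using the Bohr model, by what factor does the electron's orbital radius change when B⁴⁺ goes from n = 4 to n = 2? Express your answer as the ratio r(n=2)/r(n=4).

r ∝ Z^-1 · n^2; with Z fixed, r ∝ n^2.
r(n=2)/r(n=4) = (2/4)^2 = 1/4

1/4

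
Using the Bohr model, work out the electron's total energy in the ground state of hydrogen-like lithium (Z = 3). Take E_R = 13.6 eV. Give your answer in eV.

E_n = −E_R·Z²/n² = −13.6 × 3²/1² = -122 eV

-122 eV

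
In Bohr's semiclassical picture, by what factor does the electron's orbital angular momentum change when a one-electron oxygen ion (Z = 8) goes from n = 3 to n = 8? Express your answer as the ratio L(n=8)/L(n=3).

L = nℏ depends only on n, so L ∝ n.
L(n=8)/L(n=3) = (8/3)^1 = 8/3

8/3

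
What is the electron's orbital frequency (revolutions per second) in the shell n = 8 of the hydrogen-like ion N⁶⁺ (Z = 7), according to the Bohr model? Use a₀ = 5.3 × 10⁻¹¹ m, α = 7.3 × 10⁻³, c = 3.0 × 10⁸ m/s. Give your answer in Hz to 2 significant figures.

6.3 × 10¹⁴ Hz

r = n²a₀/Z = 4.8 × 10⁻¹⁰ m, v = Zαc/n = 1.9 × 10⁶ m/s
f = v/(2πr) = 6.3 × 10¹⁴ Hz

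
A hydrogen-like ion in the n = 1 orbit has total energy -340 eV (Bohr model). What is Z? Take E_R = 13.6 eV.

5

E_n = −E_R Z²/n² ⇒ Z² = −E_n n²/E_R = 340 × 1² / 13.6 ≈ 25.00
Z = 5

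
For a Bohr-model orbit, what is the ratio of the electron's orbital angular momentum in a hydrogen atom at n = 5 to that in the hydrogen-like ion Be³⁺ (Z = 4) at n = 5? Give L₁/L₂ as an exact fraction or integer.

1

L = nℏ is independent of Z.
L₁/L₂ = n₁/n₂ = 5/5 = 1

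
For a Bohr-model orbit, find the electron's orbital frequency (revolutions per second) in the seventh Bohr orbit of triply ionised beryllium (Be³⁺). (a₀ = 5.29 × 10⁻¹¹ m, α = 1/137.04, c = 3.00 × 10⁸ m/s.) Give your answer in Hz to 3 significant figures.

3.07 × 10¹⁴ Hz

r = n²a₀/Z = 6.48 × 10⁻¹⁰ m, v = Zαc/n = 1.25 × 10⁶ m/s
f = v/(2πr) = 3.07 × 10¹⁴ Hz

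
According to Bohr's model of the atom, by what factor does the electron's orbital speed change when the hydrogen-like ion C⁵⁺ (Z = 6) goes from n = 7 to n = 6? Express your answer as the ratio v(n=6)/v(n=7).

7/6

v ∝ Z^1 · n^-1; with Z fixed, v ∝ n^-1.
v(n=6)/v(n=7) = (6/7)^-1 = 7/6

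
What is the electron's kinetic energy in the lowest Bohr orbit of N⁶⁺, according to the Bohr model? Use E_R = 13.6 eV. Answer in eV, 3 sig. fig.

666 eV

For a Coulomb orbit the virial theorem gives K = −E_n.
E_n = −E_R·Z²/n², so K = E_R·Z²/n² = 13.6 × 7²/1² = 666 eV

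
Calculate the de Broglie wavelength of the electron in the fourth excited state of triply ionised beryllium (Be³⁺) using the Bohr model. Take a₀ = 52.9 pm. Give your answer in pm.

The Bohr quantisation condition is nλ = 2πr_n.
r_n = n²a₀/Z = 331 pm
λ = 2πr_n/n = 2π·331/5 = 415 pm

415 pm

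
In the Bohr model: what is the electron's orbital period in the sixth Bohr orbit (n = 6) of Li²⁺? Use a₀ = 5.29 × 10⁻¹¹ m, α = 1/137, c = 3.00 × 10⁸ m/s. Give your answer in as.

r = n²a₀/Z = 6²·5.29 × 10⁻¹¹/3 = 6.35 × 10⁻¹⁰ m
v = Zαc/n = 3·0.00730·3.00 × 10⁸/6 = 1.09 × 10⁶ m/s
T = 2πr/v = 3.64 × 10⁻¹⁵ s = 3640 as

3640 as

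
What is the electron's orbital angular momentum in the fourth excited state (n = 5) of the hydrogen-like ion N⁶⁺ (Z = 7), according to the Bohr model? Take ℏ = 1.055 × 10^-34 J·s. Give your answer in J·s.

5.275 × 10^-34 J·s

L_n = nℏ = 5 × 1.055 × 10^-34 = 5.275 × 10^-34 J·s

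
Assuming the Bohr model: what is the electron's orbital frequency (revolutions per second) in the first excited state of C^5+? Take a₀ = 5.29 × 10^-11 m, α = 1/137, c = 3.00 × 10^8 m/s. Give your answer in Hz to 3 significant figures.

2.96 × 10^16 Hz

r = n²a₀/Z = 3.53 × 10^-11 m, v = Zαc/n = 6.57 × 10^6 m/s
f = v/(2πr) = 2.96 × 10^16 Hz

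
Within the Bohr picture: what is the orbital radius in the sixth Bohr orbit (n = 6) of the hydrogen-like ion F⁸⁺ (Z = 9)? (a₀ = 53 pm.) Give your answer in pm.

r_n = n²a₀/Z = 6² × 53 / 9
    = 36 × 53 / 9 = 210 pm

210 pm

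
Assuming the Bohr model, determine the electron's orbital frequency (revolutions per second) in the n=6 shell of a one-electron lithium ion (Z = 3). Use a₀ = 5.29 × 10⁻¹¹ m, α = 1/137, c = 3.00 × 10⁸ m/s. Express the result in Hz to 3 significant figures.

2.75 × 10¹⁴ Hz

r = n²a₀/Z = 6.35 × 10⁻¹⁰ m, v = Zαc/n = 1.09 × 10⁶ m/s
f = v/(2πr) = 2.75 × 10¹⁴ Hz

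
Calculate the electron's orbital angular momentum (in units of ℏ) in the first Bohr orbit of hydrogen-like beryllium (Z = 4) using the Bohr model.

L_n = nℏ, so L/ℏ = n = 1.

1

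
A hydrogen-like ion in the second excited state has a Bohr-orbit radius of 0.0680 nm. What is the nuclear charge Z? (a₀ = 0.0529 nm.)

7

r_n = n²a₀/Z ⇒ Z = n²a₀/r = 3² × 0.0529 / 0.0680 ≈ 7.00
Z = 7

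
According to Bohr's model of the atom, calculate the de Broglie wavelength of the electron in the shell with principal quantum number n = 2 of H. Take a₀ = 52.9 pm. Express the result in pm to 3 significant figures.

The Bohr quantisation condition is nλ = 2πr_n.
r_n = n²a₀/Z = 212 pm
λ = 2πr_n/n = 2π·212/2 = 665 pm

665 pm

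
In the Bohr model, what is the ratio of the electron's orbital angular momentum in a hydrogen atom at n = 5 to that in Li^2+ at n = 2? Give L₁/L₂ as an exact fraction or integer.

L = nℏ is independent of Z.
L₁/L₂ = n₁/n₂ = 5/2 = 5/2

5/2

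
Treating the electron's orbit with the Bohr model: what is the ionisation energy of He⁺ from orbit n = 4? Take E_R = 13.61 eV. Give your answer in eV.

E_n = −E_R·Z²/n² = −13.61 × 2²/4² eV = -3.402 eV
Ionisation energy = −E_n = 3.402 eV

3.402 eV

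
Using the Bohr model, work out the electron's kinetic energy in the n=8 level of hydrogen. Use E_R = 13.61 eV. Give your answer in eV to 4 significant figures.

For a Coulomb orbit the virial theorem gives K = −E_n.
E_n = −E_R·Z²/n², so K = E_R·Z²/n² = 13.61 × 1²/8² = 0.2127 eV

0.2127 eV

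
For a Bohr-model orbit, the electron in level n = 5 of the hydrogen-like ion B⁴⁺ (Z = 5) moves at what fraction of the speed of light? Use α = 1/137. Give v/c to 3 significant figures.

0.00730

v_n = Zαc/n, so v/c = Zα/n = 5 × 0.00730 / 5 = 0.00730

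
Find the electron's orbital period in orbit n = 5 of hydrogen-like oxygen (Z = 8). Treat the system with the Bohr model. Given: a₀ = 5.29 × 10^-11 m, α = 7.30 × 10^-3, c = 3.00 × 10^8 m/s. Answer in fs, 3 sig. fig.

0.296 fs

r = n²a₀/Z = 5²·5.29 × 10^-11/8 = 1.65 × 10^-10 m
v = Zαc/n = 8·0.00730·3.00 × 10^8/5 = 3.50 × 10^6 m/s
T = 2πr/v = 2.96 × 10^-16 s = 0.296 fs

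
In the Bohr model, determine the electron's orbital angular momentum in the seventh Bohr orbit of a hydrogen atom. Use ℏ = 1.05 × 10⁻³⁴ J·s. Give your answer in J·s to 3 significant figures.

7.35 × 10⁻³⁴ J·s

L_n = nℏ = 7 × 1.05 × 10⁻³⁴ = 7.35 × 10⁻³⁴ J·s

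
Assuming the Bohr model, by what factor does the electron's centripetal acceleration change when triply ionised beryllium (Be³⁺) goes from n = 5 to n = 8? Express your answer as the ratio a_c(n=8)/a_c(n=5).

a_c ∝ Z^3 · n^-4; with Z fixed, a_c ∝ n^-4.
a_c(n=8)/a_c(n=5) = (8/5)^-4 = 625/4096

625/4096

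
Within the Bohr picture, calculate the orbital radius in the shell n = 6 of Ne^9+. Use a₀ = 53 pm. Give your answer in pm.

190 pm

r_n = n²a₀/Z = 6² × 53 / 10
    = 36 × 53 / 10 = 190 pm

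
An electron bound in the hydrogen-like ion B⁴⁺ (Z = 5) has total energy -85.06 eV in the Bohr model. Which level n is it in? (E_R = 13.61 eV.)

2

E_n = −E_R Z²/n² ⇒ n² = E_R Z²/(−E_n) = 13.61 × 5² / 85.06 ≈ 4.00
n = 2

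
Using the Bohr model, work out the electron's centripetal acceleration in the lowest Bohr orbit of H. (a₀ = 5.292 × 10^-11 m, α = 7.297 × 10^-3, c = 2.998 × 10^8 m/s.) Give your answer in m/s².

9.043 × 10^22 m/s²

r = n²a₀/Z = 5.292 × 10^-11 m, v = Zαc/n = 2.188 × 10^6 m/s
a = v²/r = (2.188 × 10^6)² / 5.292 × 10^-11 = 9.043 × 10^22 m/s²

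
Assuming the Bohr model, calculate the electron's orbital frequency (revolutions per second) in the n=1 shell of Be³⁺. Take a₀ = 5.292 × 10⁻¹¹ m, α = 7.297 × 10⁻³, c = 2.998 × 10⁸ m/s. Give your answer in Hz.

1.053 × 10¹⁷ Hz

r = n²a₀/Z = 1.323 × 10⁻¹¹ m, v = Zαc/n = 8.751 × 10⁶ m/s
f = v/(2πr) = 1.053 × 10¹⁷ Hz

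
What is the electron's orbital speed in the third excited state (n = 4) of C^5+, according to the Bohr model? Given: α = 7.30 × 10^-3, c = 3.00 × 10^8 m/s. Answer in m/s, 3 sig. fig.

v_n = Zαc/n = 6 × 0.00730 × 3.00 × 10^8 / 4
    = 3.29 × 10^6 m/s

3.29 × 10^6 m/s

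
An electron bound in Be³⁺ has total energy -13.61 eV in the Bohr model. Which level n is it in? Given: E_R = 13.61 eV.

E_n = −E_R Z²/n² ⇒ n² = E_R Z²/(−E_n) = 13.61 × 4² / 13.61 ≈ 16.00
n = 4

4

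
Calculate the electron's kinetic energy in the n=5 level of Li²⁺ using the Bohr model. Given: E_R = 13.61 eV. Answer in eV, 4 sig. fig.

For a Coulomb orbit the virial theorem gives K = −E_n.
E_n = −E_R·Z²/n², so K = E_R·Z²/n² = 13.61 × 3²/5² = 4.900 eV

4.900 eV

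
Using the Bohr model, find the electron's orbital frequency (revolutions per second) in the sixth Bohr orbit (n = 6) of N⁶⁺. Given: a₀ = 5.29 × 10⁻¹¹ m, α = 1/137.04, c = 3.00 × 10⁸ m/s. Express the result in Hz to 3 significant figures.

r = n²a₀/Z = 2.72 × 10⁻¹⁰ m, v = Zαc/n = 2.55 × 10⁶ m/s
f = v/(2πr) = 1.49 × 10¹⁵ Hz

1.49 × 10¹⁵ Hz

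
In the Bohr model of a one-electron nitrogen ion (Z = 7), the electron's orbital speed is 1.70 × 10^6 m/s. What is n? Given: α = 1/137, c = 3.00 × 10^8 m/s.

v_n = Zαc/n ⇒ n = Zαc/v = 7 × 0.00730 × 3.00 × 10^8 / 1.70 × 10^6 ≈ 9.02
n = 9

9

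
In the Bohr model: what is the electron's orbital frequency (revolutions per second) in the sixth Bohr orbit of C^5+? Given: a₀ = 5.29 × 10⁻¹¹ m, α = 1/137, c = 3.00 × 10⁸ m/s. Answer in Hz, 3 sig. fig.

1.10 × 10¹⁵ Hz

r = n²a₀/Z = 3.17 × 10⁻¹⁰ m, v = Zαc/n = 2.19 × 10⁶ m/s
f = v/(2πr) = 1.10 × 10¹⁵ Hz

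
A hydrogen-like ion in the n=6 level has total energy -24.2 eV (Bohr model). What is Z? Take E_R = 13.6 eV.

8

E_n = −E_R Z²/n² ⇒ Z² = −E_n n²/E_R = 24.2 × 6² / 13.6 ≈ 64.06
Z = 8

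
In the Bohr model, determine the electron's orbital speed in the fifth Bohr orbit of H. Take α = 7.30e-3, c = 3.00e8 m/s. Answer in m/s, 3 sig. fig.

4.38e5 m/s

v_n = Zαc/n = 1 × 0.00730 × 3.00e8 / 5
    = 4.38e5 m/s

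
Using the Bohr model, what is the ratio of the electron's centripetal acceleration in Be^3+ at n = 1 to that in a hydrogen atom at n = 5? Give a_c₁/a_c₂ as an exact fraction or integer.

a_c ∝ Z^3 · n^-4
a_c₁/a_c₂ = (4/1)^3 · (1/5)^-4 = 40000

40000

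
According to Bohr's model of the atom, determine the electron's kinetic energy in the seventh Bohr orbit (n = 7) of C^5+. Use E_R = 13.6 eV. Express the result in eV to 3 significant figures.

9.99 eV

For a Coulomb orbit the virial theorem gives K = −E_n.
E_n = −E_R·Z²/n², so K = E_R·Z²/n² = 13.6 × 6²/7² = 9.99 eV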